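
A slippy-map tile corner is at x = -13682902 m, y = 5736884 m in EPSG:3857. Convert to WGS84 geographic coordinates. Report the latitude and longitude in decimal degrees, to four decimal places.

R = 6378137 m. λ = x/R = -122.91559998°.
φ = 2·arctan(exp(y/R)) − 90° = 2·arctan(2.45828) − 90° = 45.72810249°.

lat 45.7281°, lon -122.9156°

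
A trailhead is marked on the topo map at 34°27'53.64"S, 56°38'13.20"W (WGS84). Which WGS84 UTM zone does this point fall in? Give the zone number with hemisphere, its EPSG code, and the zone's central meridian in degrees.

Zone 21S (EPSG:32721), central meridian -57°

UTM zone = ⌊(λ + 180)/6⌋ + 1; -56.6370° ∈ [-60°, -54°) → zone 21.
Hemisphere: S (φ < 0).
Central meridian λ₀ = 6×21 − 183 = -57°.
EPSG code: 32721.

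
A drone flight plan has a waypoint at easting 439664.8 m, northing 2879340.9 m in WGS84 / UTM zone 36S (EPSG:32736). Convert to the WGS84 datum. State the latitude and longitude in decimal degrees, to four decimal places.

Zone 36S: λ₀ = 33°, k₀ = 0.9996, false easting 500000 m, false northing 10000000 m.
Meridian distance M = (N − FN)/k₀ = -7123508.5 m.
Inverse transverse Mercator on WGS84 gives φ = -64.20689971°, λ = 31.75720046°.

lat -64.2069°, lon 31.7572°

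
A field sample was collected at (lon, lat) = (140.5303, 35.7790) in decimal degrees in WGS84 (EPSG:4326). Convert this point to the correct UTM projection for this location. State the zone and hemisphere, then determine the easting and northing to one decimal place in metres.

Longitude 140.5303° lies in the 6° band [138°, 144°), giving zone 54; latitude is north of the equator, so 54N.
Zone 54 central meridian λ₀ = 6×54 − 183 = 141°; Δλ = -0.4697°.
Transverse Mercator on WGS84 with k₀ = 0.9996 gives E = 457549.107 m, N = 3959538.509 m.

Zone 54N: E 457549.1 m, N 3959538.5 m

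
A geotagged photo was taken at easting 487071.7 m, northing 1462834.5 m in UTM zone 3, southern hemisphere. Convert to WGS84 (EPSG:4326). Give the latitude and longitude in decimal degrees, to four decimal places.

Zone 3S: λ₀ = -165°, k₀ = 0.9996, false easting 500000 m, false northing 10000000 m.
Meridian distance M = (N − FN)/k₀ = -8540581.7 m.
Inverse transverse Mercator on WGS84 gives φ = -76.91339982°, λ = -165.51149815°.

lat -76.9134°, lon -165.5115°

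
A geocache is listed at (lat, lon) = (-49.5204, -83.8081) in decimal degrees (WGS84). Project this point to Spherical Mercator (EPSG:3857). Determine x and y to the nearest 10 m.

Web Mercator is spherical with R = a = 6378137 m.
x = R·λ = 6378137 × -1.462727285 = -9329475.016 m.
y = R·ln tan(π/4 + φ/2) = 6378137 × -0.997725223 = -6363628.159 m.

x -9329480 m, y -6363630 m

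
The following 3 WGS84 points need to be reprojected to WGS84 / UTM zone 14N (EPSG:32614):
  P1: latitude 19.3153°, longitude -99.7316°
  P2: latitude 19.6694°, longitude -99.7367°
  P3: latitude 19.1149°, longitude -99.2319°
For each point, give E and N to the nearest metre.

P1: E 423144 m, N 2135878 m; P2: E 422776 m, N 2175065 m; P3: E 475609 m, N 2113557 m

UTM zone 14N: λ₀ = -99°, k₀ = 0.9996.
P1 (19.3153°, -99.7316°) → (423143.728, 2135877.605) m.
P2 (19.6694°, -99.7367°) → (422776.067, 2175064.902) m.
P3 (19.1149°, -99.2319°) → (475609.299, 2113557.126) m.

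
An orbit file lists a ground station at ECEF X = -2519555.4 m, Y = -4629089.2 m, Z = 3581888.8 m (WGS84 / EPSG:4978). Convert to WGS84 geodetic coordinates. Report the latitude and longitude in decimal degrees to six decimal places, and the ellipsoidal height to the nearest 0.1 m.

lat 34.380299°, lon -118.558900°, h 970.1 m

λ = atan2(Y, X) = -118.55890023°; p = √(X²+Y²) = 5270353.5 m.
Bowring's method on WGS84 (a = 6378137 m, b = 6356752.314 m) gives φ = 34.38029940°, h = 970.119 m.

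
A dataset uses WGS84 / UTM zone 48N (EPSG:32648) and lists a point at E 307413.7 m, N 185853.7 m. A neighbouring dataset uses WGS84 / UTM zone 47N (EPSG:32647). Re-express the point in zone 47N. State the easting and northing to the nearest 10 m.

UTM 48N → geographic: φ = 1.68069966°, λ = 103.26880044°.
UTM 47N (λ₀ = 99°) forward: E = 975249.717 m, N = 186288.333 m.

E 975250 m, N 186290 m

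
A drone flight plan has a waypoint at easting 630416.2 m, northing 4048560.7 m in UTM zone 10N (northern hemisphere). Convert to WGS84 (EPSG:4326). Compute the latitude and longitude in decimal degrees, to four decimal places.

lat 36.5736°, lon -121.5424°

Zone 10N: λ₀ = -123°, k₀ = 0.9996, false easting 500000 m.
Meridian distance M = (N − FN)/k₀ = 4050180.8 m.
Inverse transverse Mercator on WGS84 gives φ = 36.57359989°, λ = -121.54240025°.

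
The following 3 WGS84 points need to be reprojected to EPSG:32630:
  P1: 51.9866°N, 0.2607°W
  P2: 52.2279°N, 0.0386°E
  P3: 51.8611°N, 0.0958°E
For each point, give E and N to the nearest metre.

UTM zone 30N: λ₀ = -3°, k₀ = 0.9996.
P1 (51.9866°, -0.2607°) → (688093.321, 5763091.546) m.
P2 (52.2279°, 0.0386°) → (707516.339, 5790737.785) m.
P3 (51.8611°, 0.0958°) → (713160.950, 5750120.839) m.

P1: E 688093 m, N 5763092 m; P2: E 707516 m, N 5790738 m; P3: E 713161 m, N 5750121 m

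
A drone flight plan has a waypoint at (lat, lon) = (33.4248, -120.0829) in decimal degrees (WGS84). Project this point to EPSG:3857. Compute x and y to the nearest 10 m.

Web Mercator is spherical with R = a = 6378137 m.
x = R·λ = 6378137 × -2.095841980 = -13367567.281 m.
y = R·ln tan(π/4 + φ/2) = 6378137 × 0.619589350 = 3951825.757 m.

x -13367570 m, y 3951830 m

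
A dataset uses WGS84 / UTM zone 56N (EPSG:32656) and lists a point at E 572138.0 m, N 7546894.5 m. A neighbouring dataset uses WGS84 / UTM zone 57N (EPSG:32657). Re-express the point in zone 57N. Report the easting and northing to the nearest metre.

UTM 56N → geographic: φ = 68.02710009°, λ = 154.72780058°.
UTM 57N (λ₀ = 159°) forward: E = 321729.515 m, N = 7552052.877 m.

E 321730 m, N 7552053 m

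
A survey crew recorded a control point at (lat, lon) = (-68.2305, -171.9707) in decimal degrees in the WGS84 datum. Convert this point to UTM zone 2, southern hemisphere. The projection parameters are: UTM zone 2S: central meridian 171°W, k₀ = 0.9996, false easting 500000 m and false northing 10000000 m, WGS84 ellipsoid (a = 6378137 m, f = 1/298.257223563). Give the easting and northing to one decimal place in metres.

Zone 2 central meridian λ₀ = 6×2 − 183 = -171°; Δλ = -0.9707°.
Transverse Mercator on WGS84 with k₀ = 0.9996 gives E = 459825.488 m, N = 2431120.587 m.

E 459825.5 m, N 2431120.6 m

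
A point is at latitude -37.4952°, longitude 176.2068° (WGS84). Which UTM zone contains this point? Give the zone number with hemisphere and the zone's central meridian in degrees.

Zone 60S, central meridian 177°

UTM zone = ⌊(λ + 180)/6⌋ + 1; 176.2068° ∈ [174°, 180°) → zone 60.
Hemisphere: S (φ < 0).
Central meridian λ₀ = 6×60 − 183 = 177°.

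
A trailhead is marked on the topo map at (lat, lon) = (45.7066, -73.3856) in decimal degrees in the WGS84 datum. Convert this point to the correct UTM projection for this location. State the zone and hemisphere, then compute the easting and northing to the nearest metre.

Zone 18N: E 625665 m, N 5062717 m

Longitude -73.3856° lies in the 6° band [-78°, -72°), giving zone 18; latitude is north of the equator, so 18N.
Zone 18 central meridian λ₀ = 6×18 − 183 = -75°; Δλ = +1.6144°.
Transverse Mercator on WGS84 with k₀ = 0.9996 gives E = 625665.418 m, N = 5062716.960 m.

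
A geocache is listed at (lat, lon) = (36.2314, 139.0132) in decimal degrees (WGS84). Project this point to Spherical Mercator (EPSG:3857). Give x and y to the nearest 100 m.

x 15474900 m, y 4332500 m

Web Mercator is spherical with R = a = 6378137 m.
x = R·λ = 6378137 × 2.426238044 = 15474878.638 m.
y = R·ln tan(π/4 + φ/2) = 6378137 × 0.679274927 = 4332508.548 m.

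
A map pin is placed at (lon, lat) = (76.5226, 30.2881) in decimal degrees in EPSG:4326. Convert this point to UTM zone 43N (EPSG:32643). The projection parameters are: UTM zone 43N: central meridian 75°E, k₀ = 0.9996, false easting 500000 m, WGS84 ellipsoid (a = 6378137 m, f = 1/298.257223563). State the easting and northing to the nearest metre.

E 646434 m, N 3351691 m

Zone 43 central meridian λ₀ = 6×43 − 183 = 75°; Δλ = +1.5226°.
Transverse Mercator on WGS84 with k₀ = 0.9996 gives E = 646433.745 m, N = 3351691.320 m.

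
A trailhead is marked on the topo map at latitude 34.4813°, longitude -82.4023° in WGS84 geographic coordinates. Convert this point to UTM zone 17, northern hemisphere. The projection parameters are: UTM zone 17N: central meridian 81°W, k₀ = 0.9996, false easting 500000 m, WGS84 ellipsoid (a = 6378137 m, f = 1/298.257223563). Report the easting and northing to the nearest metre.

E 371231 m, N 3816416 m

Zone 17 central meridian λ₀ = 6×17 − 183 = -81°; Δλ = -1.4023°.
Transverse Mercator on WGS84 with k₀ = 0.9996 gives E = 371230.916 m, N = 3816415.886 m.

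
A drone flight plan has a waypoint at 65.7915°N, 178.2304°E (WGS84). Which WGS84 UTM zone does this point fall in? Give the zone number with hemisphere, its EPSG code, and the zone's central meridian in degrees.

Zone 60N (EPSG:32660), central meridian 177°

UTM zone = ⌊(λ + 180)/6⌋ + 1; 178.2304° ∈ [174°, 180°) → zone 60.
Hemisphere: N (φ ≥ 0).
Central meridian λ₀ = 6×60 − 183 = 177°.
EPSG code: 32660.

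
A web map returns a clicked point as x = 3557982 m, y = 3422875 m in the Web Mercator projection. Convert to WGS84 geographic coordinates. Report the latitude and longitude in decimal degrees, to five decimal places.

lat 29.37040°, lon 31.96190°

R = 6378137 m. λ = x/R = 31.96189611°.
φ = 2·arctan(exp(y/R)) − 90° = 2·arctan(1.71028) − 90° = 29.37040270°.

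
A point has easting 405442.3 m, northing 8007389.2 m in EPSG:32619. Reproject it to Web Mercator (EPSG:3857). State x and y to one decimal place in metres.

x -7988743.0 m, y 11805986.6 m

Unproject from UTM 19N (λ₀ = -69°) → φ = 72.14599988°, λ = -71.76409936°.
Web Mercator (R = 6378137 m): x = -7988742.998 m, y = 11805986.616 m.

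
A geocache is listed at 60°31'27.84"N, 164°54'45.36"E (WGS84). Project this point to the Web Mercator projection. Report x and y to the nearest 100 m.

Web Mercator is spherical with R = a = 6378137 m.
x = R·λ = 6378137 × 2.878267848 = 18357986.657 m.
y = R·ln tan(π/4 + φ/2) = 6378137 × 1.335409814 = 8517426.743 m.

x 18358000 m, y 8517400 m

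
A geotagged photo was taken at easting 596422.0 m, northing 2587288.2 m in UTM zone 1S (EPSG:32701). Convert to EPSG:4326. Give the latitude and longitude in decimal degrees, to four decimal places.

lat -66.8173°, lon -174.8047°

Zone 1S: λ₀ = -177°, k₀ = 0.9996, false easting 500000 m, false northing 10000000 m.
Meridian distance M = (N − FN)/k₀ = -7415678.1 m.
Inverse transverse Mercator on WGS84 gives φ = -66.81730010°, λ = -174.80469926°.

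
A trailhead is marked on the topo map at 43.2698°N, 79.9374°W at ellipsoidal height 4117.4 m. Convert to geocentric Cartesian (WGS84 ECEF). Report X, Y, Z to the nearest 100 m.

X 813200 m, Y -4582900 m, Z 4352200 m

WGS84: a = 6378137 m, e² = 0.006694380; N(φ) = a/√(1−e²sin²φ) = 6388190.846 m.
X = (N+h)·cosφ·cosλ = 813245.740 m; Y = (N+h)·cosφ·sinλ = -4582860.423 m; Z = (N(1−e²)+h)·sinφ = 4352197.009 m.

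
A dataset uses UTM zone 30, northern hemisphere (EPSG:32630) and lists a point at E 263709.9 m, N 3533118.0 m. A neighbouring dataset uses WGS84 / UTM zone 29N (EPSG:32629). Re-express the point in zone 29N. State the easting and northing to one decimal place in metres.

UTM 30N → geographic: φ = 31.90939964°, λ = -5.49879991°.
UTM 29N (λ₀ = -9°) forward: E = 831123.420 m, N = 3535745.156 m.

E 831123.4 m, N 3535745.2 m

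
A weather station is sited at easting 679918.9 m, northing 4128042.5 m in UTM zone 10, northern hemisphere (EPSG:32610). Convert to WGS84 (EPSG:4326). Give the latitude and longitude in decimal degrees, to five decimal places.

lat 37.28160°, lon -120.97050°

Zone 10N: λ₀ = -123°, k₀ = 0.9996, false easting 500000 m.
Meridian distance M = (N − FN)/k₀ = 4129694.4 m.
Inverse transverse Mercator on WGS84 gives φ = 37.28159961°, λ = -120.97050036°.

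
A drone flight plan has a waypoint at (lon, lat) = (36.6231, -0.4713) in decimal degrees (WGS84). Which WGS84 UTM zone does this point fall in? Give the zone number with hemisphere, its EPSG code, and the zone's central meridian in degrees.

Zone 37S (EPSG:32737), central meridian 39°

UTM zone = ⌊(λ + 180)/6⌋ + 1; 36.6231° ∈ [36°, 42°) → zone 37.
Hemisphere: S (φ < 0).
Central meridian λ₀ = 6×37 − 183 = 39°.
EPSG code: 32737.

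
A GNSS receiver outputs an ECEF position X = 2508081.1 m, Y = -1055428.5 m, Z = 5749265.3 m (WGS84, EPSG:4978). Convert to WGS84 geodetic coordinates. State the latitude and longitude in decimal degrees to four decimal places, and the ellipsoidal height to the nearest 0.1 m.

lat 64.8205°, lon -22.8219°, h 45.9 m

λ = atan2(Y, X) = -22.82190096°; p = √(X²+Y²) = 2721102.7 m.
Bowring's method on WGS84 (a = 6378137 m, b = 6356752.314 m) gives φ = 64.82050003°, h = 45.944 m.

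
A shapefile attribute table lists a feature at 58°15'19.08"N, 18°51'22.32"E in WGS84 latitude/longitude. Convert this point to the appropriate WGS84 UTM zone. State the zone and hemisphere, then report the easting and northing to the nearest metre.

Longitude 18.8562° lies in the 6° band [18°, 24°), giving zone 34; latitude is north of the equator, so 34N.
Zone 34 central meridian λ₀ = 6×34 − 183 = 21°; Δλ = -2.1438°.
Transverse Mercator on WGS84 with k₀ = 0.9996 gives E = 374197.941 m, N = 6459135.878 m.

Zone 34N: E 374198 m, N 6459136 m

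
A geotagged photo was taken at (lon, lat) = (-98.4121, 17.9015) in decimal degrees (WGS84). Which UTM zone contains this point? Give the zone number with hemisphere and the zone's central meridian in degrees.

Zone 14N, central meridian -99°

UTM zone = ⌊(λ + 180)/6⌋ + 1; -98.4121° ∈ [-102°, -96°) → zone 14.
Hemisphere: N (φ ≥ 0).
Central meridian λ₀ = 6×14 − 183 = -99°.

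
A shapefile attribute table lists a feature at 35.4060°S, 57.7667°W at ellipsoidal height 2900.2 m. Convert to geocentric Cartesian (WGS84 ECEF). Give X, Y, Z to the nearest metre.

X 2777153 m, Y -4404366 m, Z -3676353 m

WGS84: a = 6378137 m, e² = 0.006694380; N(φ) = a/√(1−e²sin²φ) = 6385315.169 m.
X = (N+h)·cosφ·cosλ = 2777153.438 m; Y = (N+h)·cosφ·sinλ = -4404365.869 m; Z = (N(1−e²)+h)·sinφ = -3676352.723 m.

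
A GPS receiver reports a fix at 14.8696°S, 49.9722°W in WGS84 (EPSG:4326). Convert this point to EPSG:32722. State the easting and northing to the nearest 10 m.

Zone 22 central meridian λ₀ = 6×22 − 183 = -51°; Δλ = +1.0278°.
Transverse Mercator on WGS84 with k₀ = 0.9996 gives E = 610568.038 m, N = 8355842.230 m.

E 610570 m, N 8355840 m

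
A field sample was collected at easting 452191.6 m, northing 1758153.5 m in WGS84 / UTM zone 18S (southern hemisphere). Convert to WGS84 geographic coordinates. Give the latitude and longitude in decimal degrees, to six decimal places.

lat -74.261500°, lon -76.579201°

Zone 18S: λ₀ = -75°, k₀ = 0.9996, false easting 500000 m, false northing 10000000 m.
Meridian distance M = (N − FN)/k₀ = -8245144.6 m.
Inverse transverse Mercator on WGS84 gives φ = -74.26149974°, λ = -76.57920083°.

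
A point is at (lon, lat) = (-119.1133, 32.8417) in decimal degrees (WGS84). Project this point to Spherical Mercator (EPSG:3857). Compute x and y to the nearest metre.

Web Mercator is spherical with R = a = 6378137 m.
x = R·λ = 6378137 × -2.078919268 = -13259631.903 m.
y = R·ln tan(π/4 + φ/2) = 6378137 × 0.607436166 = 3874311.087 m.

x -13259632 m, y 3874311 m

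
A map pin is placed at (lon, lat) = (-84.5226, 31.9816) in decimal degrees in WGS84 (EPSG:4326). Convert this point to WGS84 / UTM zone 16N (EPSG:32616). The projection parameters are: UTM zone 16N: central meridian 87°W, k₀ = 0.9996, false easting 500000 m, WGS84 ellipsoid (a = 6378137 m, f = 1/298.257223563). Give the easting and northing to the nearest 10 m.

Zone 16 central meridian λ₀ = 6×16 − 183 = -87°; Δλ = +2.4774°.
Transverse Mercator on WGS84 with k₀ = 0.9996 gives E = 734082.650 m, N = 3541077.622 m.

E 734080 m, N 3541080 m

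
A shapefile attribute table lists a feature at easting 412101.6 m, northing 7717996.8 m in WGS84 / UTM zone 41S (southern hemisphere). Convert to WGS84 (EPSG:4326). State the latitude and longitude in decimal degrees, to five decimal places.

lat -20.63520°, lon 62.15630°

Zone 41S: λ₀ = 63°, k₀ = 0.9996, false easting 500000 m, false northing 10000000 m.
Meridian distance M = (N − FN)/k₀ = -2282916.4 m.
Inverse transverse Mercator on WGS84 gives φ = -20.63520030°, λ = 62.15630024°.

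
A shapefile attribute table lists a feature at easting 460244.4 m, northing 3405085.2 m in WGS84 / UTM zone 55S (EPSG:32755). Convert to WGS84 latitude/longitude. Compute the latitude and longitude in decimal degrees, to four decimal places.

Zone 55S: λ₀ = 147°, k₀ = 0.9996, false easting 500000 m, false northing 10000000 m.
Meridian distance M = (N − FN)/k₀ = -6597553.8 m.
Inverse transverse Mercator on WGS84 gives φ = -59.49080011°, λ = 146.29799989°.

lat -59.4908°, lon 146.2980°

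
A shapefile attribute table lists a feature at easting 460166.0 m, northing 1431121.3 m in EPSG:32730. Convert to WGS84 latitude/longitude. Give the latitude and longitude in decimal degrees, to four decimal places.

lat -77.1932°, lon -4.6100°

Zone 30S: λ₀ = -3°, k₀ = 0.9996, false easting 500000 m, false northing 10000000 m.
Meridian distance M = (N − FN)/k₀ = -8572307.6 m.
Inverse transverse Mercator on WGS84 gives φ = -77.19319983°, λ = -4.60999942°.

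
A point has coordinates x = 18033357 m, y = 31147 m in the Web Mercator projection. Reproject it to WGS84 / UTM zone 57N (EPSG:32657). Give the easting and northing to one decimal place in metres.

E 833573.7 m, N 30968.6 m

Web Mercator inverse (R = 6378137 m) → φ = 0.27979715°, λ = 161.99640217°.
UTM 57N forward: E = 833573.698 m, N = 30968.619 m.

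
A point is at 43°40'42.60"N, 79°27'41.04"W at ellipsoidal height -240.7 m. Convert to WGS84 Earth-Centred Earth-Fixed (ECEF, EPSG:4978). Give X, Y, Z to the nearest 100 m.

WGS84: a = 6378137 m, e² = 0.006694380; N(φ) = a/√(1−e²sin²φ) = 6388343.640 m.
X = (N+h)·cosφ·cosλ = 844996.409 m; Y = (N+h)·cosφ·sinλ = -4542113.035 m; Z = (N(1−e²)+h)·sinφ = 4382159.947 m.

X 845000 m, Y -4542100 m, Z 4382200 m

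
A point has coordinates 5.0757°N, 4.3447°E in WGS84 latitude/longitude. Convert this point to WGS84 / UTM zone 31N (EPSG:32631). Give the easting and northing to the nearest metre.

E 649062 m, N 561187 m

Zone 31 central meridian λ₀ = 6×31 − 183 = 3°; Δλ = +1.3447°.
Transverse Mercator on WGS84 with k₀ = 0.9996 gives E = 649062.156 m, N = 561186.846 m.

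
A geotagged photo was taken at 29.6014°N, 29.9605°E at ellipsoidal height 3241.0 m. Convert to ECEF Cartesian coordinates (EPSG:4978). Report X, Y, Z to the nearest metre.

X 4810981 m, Y 2773201 m, Z 3133633 m

WGS84: a = 6378137 m, e² = 0.006694380; N(φ) = a/√(1−e²sin²φ) = 6383352.497 m.
X = (N+h)·cosφ·cosλ = 4810981.149 m; Y = (N+h)·cosφ·sinλ = 2773200.734 m; Z = (N(1−e²)+h)·sinφ = 3133633.278 m.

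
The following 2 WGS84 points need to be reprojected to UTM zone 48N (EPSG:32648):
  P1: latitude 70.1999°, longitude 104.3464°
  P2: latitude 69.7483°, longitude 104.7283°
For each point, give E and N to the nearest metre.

P1: E 475291 m, N 7788298 m; P2: E 489504 m, N 7737828 m

UTM zone 48N: λ₀ = 105°, k₀ = 0.9996.
P1 (70.1999°, 104.3464°) → (475290.790, 7788298.320) m.
P2 (69.7483°, 104.7283°) → (489503.922, 7737827.956) m.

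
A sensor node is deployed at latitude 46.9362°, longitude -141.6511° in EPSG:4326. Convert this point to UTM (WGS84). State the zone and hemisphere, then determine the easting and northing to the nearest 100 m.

Zone 7N: E 450400 m, N 5198300 m

Longitude -141.6511° lies in the 6° band [-144°, -138°), giving zone 7; latitude is north of the equator, so 7N.
Zone 7 central meridian λ₀ = 6×7 − 183 = -141°; Δλ = -0.6511°.
Transverse Mercator on WGS84 with k₀ = 0.9996 gives E = 450440.925 m, N = 5198280.020 m.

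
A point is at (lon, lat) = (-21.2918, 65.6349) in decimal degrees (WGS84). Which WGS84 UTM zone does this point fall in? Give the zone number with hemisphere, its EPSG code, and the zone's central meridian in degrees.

UTM zone = ⌊(λ + 180)/6⌋ + 1; -21.2918° ∈ [-24°, -18°) → zone 27.
Hemisphere: N (φ ≥ 0).
Central meridian λ₀ = 6×27 − 183 = -21°.
EPSG code: 32627.

Zone 27N (EPSG:32627), central meridian -21°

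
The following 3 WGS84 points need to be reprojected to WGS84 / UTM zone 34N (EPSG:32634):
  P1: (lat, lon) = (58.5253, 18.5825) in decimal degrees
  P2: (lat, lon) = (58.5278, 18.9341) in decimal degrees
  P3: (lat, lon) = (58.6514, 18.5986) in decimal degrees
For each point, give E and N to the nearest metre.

UTM zone 34N: λ₀ = 21°, k₀ = 0.9996.
P1 (58.5253°, 18.5825°) → (359221.175, 6489729.437) m.
P2 (58.5278°, 18.9341°) → (379700.160, 6489324.291) m.
P3 (58.6514°, 18.5986°) → (360660.796, 6503730.573) m.

P1: E 359221 m, N 6489729 m; P2: E 379700 m, N 6489324 m; P3: E 360661 m, N 6503731 m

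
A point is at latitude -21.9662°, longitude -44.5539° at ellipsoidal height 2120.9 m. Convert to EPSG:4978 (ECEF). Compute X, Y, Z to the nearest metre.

WGS84: a = 6378137 m, e² = 0.006694380; N(φ) = a/√(1−e²sin²φ) = 6381126.241 m.
X = (N+h)·cosφ·cosλ = 4218432.783 m; Y = (N+h)·cosφ·sinλ = -4153250.263 m; Z = (N(1−e²)+h)·sinφ = -2371735.677 m.

X 4218433 m, Y -4153250 m, Z -2371736 m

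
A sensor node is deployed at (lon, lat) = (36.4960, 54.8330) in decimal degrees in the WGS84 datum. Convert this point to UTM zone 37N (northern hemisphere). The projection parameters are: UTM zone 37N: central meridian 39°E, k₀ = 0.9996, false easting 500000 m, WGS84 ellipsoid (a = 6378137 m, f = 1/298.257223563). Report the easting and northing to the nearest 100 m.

Zone 37 central meridian λ₀ = 6×37 − 183 = 39°; Δλ = -2.5040°.
Transverse Mercator on WGS84 with k₀ = 0.9996 gives E = 339175.411 m, N = 6079081.676 m.

E 339200 m, N 6079100 m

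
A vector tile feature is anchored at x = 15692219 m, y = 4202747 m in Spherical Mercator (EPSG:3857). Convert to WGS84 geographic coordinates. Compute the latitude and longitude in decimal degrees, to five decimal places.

R = 6378137 m. λ = x/R = 140.96560169°.
φ = 2·arctan(exp(y/R)) − 90° = 2·arctan(1.93272) − 90° = 35.28549664°.

lat 35.28550°, lon 140.96560°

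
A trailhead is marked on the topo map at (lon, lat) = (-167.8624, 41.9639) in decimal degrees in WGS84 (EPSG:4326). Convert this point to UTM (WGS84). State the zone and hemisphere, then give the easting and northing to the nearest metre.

Zone 3N: E 262798 m, N 4649732 m

Longitude -167.8624° lies in the 6° band [-168°, -162°), giving zone 3; latitude is north of the equator, so 3N.
Zone 3 central meridian λ₀ = 6×3 − 183 = -165°; Δλ = -2.8624°.
Transverse Mercator on WGS84 with k₀ = 0.9996 gives E = 262798.295 m, N = 4649731.733 m.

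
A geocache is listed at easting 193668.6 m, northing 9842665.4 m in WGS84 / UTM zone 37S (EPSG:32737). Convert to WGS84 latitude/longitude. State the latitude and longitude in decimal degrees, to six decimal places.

Zone 37S: λ₀ = 39°, k₀ = 0.9996, false easting 500000 m, false northing 10000000 m.
Meridian distance M = (N − FN)/k₀ = -157397.6 m.
Inverse transverse Mercator on WGS84 gives φ = -1.42179966°, λ = 36.24730030°.

lat -1.421800°, lon 36.247300°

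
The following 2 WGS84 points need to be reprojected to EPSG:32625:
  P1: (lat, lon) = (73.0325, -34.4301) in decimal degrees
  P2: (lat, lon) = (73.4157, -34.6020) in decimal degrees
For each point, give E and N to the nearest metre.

UTM zone 25N: λ₀ = -33°, k₀ = 0.9996.
P1 (73.0325°, -34.4301°) → (453421.107, 8104661.307) m.
P2 (73.4157°, -34.6020°) → (448967.701, 8147537.088) m.

P1: E 453421 m, N 8104661 m; P2: E 448968 m, N 8147537 m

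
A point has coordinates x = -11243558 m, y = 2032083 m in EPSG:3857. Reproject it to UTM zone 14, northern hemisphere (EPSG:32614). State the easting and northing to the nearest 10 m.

Web Mercator inverse (R = 6378137 m) → φ = 17.95329902°, λ = -101.00259999°.
UTM 14N forward: E = 287908.564 m, N = 1986161.570 m.

E 287910 m, N 1986160 m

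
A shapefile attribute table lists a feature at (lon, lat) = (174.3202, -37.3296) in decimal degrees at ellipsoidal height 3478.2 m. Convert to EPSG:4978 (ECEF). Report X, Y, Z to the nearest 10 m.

WGS84: a = 6378137 m, e² = 0.006694380; N(φ) = a/√(1−e²sin²φ) = 6386001.919 m.
X = (N+h)·cosφ·cosλ = -5055717.612 m; Y = (N+h)·cosφ·sinλ = 502827.584 m; Z = (N(1−e²)+h)·sinφ = -3848652.346 m.

X -5055720 m, Y 502830 m, Z -3848650 m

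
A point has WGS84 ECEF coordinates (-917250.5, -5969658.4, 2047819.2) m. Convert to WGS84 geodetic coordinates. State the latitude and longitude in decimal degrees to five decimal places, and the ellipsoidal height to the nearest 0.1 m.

λ = atan2(Y, X) = -98.73530009°; p = √(X²+Y²) = 6039716.0 m.
Bowring's method on WGS84 (a = 6378137 m, b = 6356752.314 m) gives φ = 18.84699989°, h = 1517.310 m.

lat 18.84700°, lon -98.73530°, h 1517.3 m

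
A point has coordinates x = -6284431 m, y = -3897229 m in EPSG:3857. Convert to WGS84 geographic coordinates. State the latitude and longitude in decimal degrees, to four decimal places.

lat -33.0145°, lon -56.4540°

R = 6378137 m. λ = x/R = -56.45400419°.
φ = 2·arctan(exp(y/R)) − 90° = 2·arctan(0.54279) − 90° = -33.01450185°.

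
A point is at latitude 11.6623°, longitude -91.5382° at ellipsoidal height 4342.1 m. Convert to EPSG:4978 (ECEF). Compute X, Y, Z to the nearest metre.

WGS84: a = 6378137 m, e² = 0.006694380; N(φ) = a/√(1−e²sin²φ) = 6379009.530 m.
X = (N+h)·cosφ·cosλ = -167813.685 m; Y = (N+h)·cosφ·sinλ = -6249321.160 m; Z = (N(1−e²)+h)·sinφ = 1281717.211 m.

X -167814 m, Y -6249321 m, Z 1281717 m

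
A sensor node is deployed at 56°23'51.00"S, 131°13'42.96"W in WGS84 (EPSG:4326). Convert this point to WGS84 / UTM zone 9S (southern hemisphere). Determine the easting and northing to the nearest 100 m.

E 362500 m, N 3747400 m

Zone 9 central meridian λ₀ = 6×9 − 183 = -129°; Δλ = -2.2286°.
Transverse Mercator on WGS84 with k₀ = 0.9996 gives E = 362450.497 m, N = 3747449.777 m.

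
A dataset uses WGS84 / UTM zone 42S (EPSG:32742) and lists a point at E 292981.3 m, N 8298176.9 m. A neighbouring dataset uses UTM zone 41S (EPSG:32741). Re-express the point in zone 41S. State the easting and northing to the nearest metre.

E 937210 m, N 8294976 m

UTM 42S → geographic: φ = -15.38490026°, λ = 67.07119960°.
UTM 41S (λ₀ = 63°) forward: E = 937209.947 m, N = 8294975.591 m.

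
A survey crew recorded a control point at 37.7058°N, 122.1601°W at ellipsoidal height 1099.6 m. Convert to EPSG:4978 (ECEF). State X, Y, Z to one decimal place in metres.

WGS84: a = 6378137 m, e² = 0.006694380; N(φ) = a/√(1−e²sin²φ) = 6386137.845 m.
X = (N+h)·cosφ·cosλ = -2689825.014 m; Y = (N+h)·cosφ·sinλ = -4277973.560 m; Z = (N(1−e²)+h)·sinφ = 3880333.015 m.

X -2689825.0 m, Y -4277973.6 m, Z 3880333.0 m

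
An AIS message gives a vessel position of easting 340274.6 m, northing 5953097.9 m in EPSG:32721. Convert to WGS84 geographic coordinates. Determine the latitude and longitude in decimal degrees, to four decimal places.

Zone 21S: λ₀ = -57°, k₀ = 0.9996, false easting 500000 m, false northing 10000000 m.
Meridian distance M = (N − FN)/k₀ = -4048521.5 m.
Inverse transverse Mercator on WGS84 gives φ = -36.55420040°, λ = -58.78470011°.

lat -36.5542°, lon -58.7847°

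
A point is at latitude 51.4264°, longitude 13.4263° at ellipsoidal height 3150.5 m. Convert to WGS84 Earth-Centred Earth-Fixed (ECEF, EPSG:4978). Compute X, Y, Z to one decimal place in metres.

WGS84: a = 6378137 m, e² = 0.006694380; N(φ) = a/√(1−e²sin²φ) = 6391226.093 m.
X = (N+h)·cosφ·cosλ = 3878050.457 m; Y = (N+h)·cosφ·sinλ = 925763.283 m; Z = (N(1−e²)+h)·sinφ = 4965723.952 m.

X 3878050.5 m, Y 925763.3 m, Z 4965724.0 m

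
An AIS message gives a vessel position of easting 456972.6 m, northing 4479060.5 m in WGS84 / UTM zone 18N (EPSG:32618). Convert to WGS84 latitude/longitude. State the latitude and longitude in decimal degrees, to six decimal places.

Zone 18N: λ₀ = -75°, k₀ = 0.9996, false easting 500000 m.
Meridian distance M = (N − FN)/k₀ = 4480852.8 m.
Inverse transverse Mercator on WGS84 gives φ = 40.46109987°, λ = -75.50750058°.

lat 40.461100°, lon -75.507501°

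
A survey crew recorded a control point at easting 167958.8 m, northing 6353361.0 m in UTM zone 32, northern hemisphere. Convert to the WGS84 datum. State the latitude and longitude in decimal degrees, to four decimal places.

Zone 32N: λ₀ = 9°, k₀ = 0.9996, false easting 500000 m.
Meridian distance M = (N − FN)/k₀ = 6355903.4 m.
Inverse transverse Mercator on WGS84 gives φ = 57.20270043°, λ = 3.50070067°.

lat 57.2027°, lon 3.5007°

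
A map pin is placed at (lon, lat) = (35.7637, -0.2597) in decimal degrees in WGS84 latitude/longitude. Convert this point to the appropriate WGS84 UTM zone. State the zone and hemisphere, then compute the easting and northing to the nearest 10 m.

Zone 36S: E 807650 m, N 9971260 m

Longitude 35.7637° lies in the 6° band [30°, 36°), giving zone 36; latitude is south of the equator, so 36S.
Zone 36 central meridian λ₀ = 6×36 − 183 = 33°; Δλ = +2.7637°.
Transverse Mercator on WGS84 with k₀ = 0.9996 gives E = 807647.600 m, N = 9971261.694 m.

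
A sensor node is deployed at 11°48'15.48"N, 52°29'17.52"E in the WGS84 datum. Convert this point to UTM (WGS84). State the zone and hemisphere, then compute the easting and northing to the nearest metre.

Longitude 52.4882° lies in the 6° band [48°, 54°), giving zone 39; latitude is north of the equator, so 39N.
Zone 39 central meridian λ₀ = 6×39 − 183 = 51°; Δλ = +1.4882°.
Transverse Mercator on WGS84 with k₀ = 0.9996 gives E = 662136.839 m, N = 1305344.491 m.

Zone 39N: E 662137 m, N 1305344 m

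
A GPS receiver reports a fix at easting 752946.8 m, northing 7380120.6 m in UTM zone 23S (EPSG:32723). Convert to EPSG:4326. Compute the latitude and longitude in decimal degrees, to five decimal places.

Zone 23S: λ₀ = -45°, k₀ = 0.9996, false easting 500000 m, false northing 10000000 m.
Meridian distance M = (N − FN)/k₀ = -2620927.8 m.
Inverse transverse Mercator on WGS84 gives φ = -23.66989977°, λ = -42.51989993°.

lat -23.66990°, lon -42.51990°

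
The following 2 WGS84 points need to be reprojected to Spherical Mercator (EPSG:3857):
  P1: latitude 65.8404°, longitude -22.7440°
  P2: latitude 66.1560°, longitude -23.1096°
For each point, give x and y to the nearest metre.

Web Mercator: x = R·λ, y = R·ln tan(π/4+φ/2), R = 6378137 m.
P1 (65.8404°, -22.7440°) → (-2531850.499, 9833301.094) m.
P2 (66.1560°, -23.1096°) → (-2572548.904, 9919672.572) m.

P1: x -2531850 m, y 9833301 m; P2: x -2572549 m, y 9919673 m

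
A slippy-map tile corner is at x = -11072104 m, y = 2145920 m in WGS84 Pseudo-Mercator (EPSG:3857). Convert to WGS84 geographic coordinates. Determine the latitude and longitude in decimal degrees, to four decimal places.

R = 6378137 m. λ = x/R = -99.46240251°.
φ = 2·arctan(exp(y/R)) − 90° = 2·arctan(1.39997) − 90° = 18.92340358°.

lat 18.9234°, lon -99.4624°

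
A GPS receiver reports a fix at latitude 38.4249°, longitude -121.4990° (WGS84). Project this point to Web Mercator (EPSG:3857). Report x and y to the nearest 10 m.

x -13525210 m, y 4639630 m

Web Mercator is spherical with R = a = 6378137 m.
x = R·λ = 6378137 × -2.120557588 = -13525206.812 m.
y = R·ln tan(π/4 + φ/2) = 6378137 × 0.727426371 = 4639625.049 m.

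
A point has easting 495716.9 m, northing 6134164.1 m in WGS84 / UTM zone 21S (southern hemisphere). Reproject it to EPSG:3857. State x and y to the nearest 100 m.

Unproject from UTM 21S (λ₀ = -57°) → φ = -34.93500041°, λ = -57.04690017°.
Web Mercator (R = 6378137 m): x = -6350431.878 m, y = -4155051.464 m.

x -6350400 m, y -4155100 m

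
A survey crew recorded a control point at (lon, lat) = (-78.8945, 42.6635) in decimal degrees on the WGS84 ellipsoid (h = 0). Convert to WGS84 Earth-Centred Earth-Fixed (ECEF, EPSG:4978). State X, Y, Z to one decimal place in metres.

WGS84: a = 6378137 m, e² = 0.006694380; N(φ) = a/√(1−e²sin²φ) = 6387964.452 m.
X = (N+h)·cosφ·cosλ = 904788.822 m; Y = (N+h)·cosφ·sinλ = -4609405.018 m; Z = (N(1−e²)+h)·sinφ = 4300087.879 m.

X 904788.8 m, Y -4609405.0 m, Z 4300087.9 m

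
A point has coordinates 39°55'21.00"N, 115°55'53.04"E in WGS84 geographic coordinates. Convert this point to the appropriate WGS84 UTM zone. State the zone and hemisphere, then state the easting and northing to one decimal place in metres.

Zone 50N: E 408680.6 m, N 4419702.1 m

Longitude 115.9314° lies in the 6° band [114°, 120°), giving zone 50; latitude is north of the equator, so 50N.
Zone 50 central meridian λ₀ = 6×50 − 183 = 117°; Δλ = -1.0686°.
Transverse Mercator on WGS84 with k₀ = 0.9996 gives E = 408680.643 m, N = 4419702.071 m.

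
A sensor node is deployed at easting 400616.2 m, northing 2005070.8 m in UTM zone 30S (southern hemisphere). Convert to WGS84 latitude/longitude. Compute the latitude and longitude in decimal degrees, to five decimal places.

lat -72.03240°, lon -5.88750°

Zone 30S: λ₀ = -3°, k₀ = 0.9996, false easting 500000 m, false northing 10000000 m.
Meridian distance M = (N − FN)/k₀ = -7998128.5 m.
Inverse transverse Mercator on WGS84 gives φ = -72.03239984°, λ = -5.88749928°.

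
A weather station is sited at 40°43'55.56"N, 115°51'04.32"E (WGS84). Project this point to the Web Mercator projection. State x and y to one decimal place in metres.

x 12896496.6 m, y 4972906.4 m

Web Mercator is spherical with R = a = 6378137 m.
x = R·λ = 6378137 × 2.021984882 = 12896496.592 m.
y = R·ln tan(π/4 + φ/2) = 6378137 × 0.779680089 = 4972906.421 m.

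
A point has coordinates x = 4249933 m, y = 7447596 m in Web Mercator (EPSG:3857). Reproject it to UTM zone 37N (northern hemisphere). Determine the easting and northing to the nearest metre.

Web Mercator inverse (R = 6378137 m) → φ = 55.43929817°, λ = 38.17779770°.
UTM 37N forward: E = 447981.756 m, N = 6143985.232 m.

E 447982 m, N 6143985 m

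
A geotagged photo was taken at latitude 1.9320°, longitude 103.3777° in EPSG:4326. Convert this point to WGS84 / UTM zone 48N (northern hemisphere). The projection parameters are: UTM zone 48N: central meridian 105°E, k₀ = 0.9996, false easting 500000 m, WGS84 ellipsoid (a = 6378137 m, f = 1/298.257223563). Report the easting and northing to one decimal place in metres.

Zone 48 central meridian λ₀ = 6×48 − 183 = 105°; Δλ = -1.6223°.
Transverse Mercator on WGS84 with k₀ = 0.9996 gives E = 319556.340 m, N = 213631.003 m.

E 319556.3 m, N 213631.0 m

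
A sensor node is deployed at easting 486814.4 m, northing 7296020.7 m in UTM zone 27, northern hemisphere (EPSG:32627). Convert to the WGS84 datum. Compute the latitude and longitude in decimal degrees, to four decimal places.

Zone 27N: λ₀ = -21°, k₀ = 0.9996, false easting 500000 m.
Meridian distance M = (N − FN)/k₀ = 7298940.3 m.
Inverse transverse Mercator on WGS84 gives φ = 65.78540009°, λ = -21.28809961°.

lat 65.7854°, lon -21.2881°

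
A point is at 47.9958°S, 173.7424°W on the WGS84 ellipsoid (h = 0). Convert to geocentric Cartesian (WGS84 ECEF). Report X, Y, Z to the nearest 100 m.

WGS84: a = 6378137 m, e² = 0.006694380; N(φ) = a/√(1−e²sin²φ) = 6389958.427 m.
X = (N+h)·cosφ·cosλ = -4250587.571 m; Y = (N+h)·cosφ·sinλ = -466085.639 m; Z = (N(1−e²)+h)·sinφ = -4716563.834 m.

X -4250600 m, Y -466100 m, Z -4716600 m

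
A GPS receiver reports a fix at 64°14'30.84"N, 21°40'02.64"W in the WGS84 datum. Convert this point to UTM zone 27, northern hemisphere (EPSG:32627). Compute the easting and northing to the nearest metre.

Zone 27 central meridian λ₀ = 6×27 − 183 = -21°; Δλ = -0.6674°.
Transverse Mercator on WGS84 with k₀ = 0.9996 gives E = 467638.978 m, N = 7124139.948 m.

E 467639 m, N 7124140 m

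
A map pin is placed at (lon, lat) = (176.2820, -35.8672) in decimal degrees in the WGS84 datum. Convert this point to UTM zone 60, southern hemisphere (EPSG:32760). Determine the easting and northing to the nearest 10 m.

Zone 60 central meridian λ₀ = 6×60 − 183 = 177°; Δλ = -0.7180°.
Transverse Mercator on WGS84 with k₀ = 0.9996 gives E = 435179.510 m, N = 6030542.872 m.

E 435180 m, N 6030540 m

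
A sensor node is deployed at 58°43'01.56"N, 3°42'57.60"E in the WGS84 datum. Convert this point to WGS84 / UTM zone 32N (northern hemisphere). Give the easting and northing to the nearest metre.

E 194136 m, N 6520618 m

Zone 32 central meridian λ₀ = 6×32 − 183 = 9°; Δλ = -5.2840°.
Transverse Mercator on WGS84 with k₀ = 0.9996 gives E = 194135.742 m, N = 6520618.207 m.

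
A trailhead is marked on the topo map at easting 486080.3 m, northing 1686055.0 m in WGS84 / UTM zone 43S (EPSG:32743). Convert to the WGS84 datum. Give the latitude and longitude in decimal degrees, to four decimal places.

Zone 43S: λ₀ = 75°, k₀ = 0.9996, false easting 500000 m, false northing 10000000 m.
Meridian distance M = (N − FN)/k₀ = -8317271.9 m.
Inverse transverse Mercator on WGS84 gives φ = -74.91290028°, λ = 74.52090164°.

lat -74.9129°, lon 74.5209°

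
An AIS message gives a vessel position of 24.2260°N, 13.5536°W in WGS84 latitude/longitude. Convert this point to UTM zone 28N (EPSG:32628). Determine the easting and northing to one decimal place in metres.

Zone 28 central meridian λ₀ = 6×28 − 183 = -15°; Δλ = +1.4464°.
Transverse Mercator on WGS84 with k₀ = 0.9996 gives E = 646867.260 m, N = 2680009.041 m.

E 646867.3 m, N 2680009.0 m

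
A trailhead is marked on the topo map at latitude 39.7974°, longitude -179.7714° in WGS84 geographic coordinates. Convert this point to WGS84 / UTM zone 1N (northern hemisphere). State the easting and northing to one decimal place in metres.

E 262719.6 m, N 4408945.7 m

Zone 1 central meridian λ₀ = 6×1 − 183 = -177°; Δλ = -2.7714°.
Transverse Mercator on WGS84 with k₀ = 0.9996 gives E = 262719.569 m, N = 4408945.724 m.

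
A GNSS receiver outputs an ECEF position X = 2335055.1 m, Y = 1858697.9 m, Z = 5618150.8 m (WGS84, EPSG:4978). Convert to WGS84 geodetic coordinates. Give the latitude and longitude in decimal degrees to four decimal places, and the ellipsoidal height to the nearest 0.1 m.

lat 62.1808°, lon 38.5197°, h 230.6 m

λ = atan2(Y, X) = 38.51970001°; p = √(X²+Y²) = 2984500.0 m.
Bowring's method on WGS84 (a = 6378137 m, b = 6356752.314 m) gives φ = 62.18079987°, h = 230.643 m.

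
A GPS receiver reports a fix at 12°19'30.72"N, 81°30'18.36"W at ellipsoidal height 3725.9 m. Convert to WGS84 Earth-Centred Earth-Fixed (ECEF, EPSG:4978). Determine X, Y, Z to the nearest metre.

X 921150 m, Y -6167311 m, Z 1353365 m

WGS84: a = 6378137 m, e² = 0.006694380; N(φ) = a/√(1−e²sin²φ) = 6379109.987 m.
X = (N+h)·cosφ·cosλ = 921149.571 m; Y = (N+h)·cosφ·sinλ = -6167310.894 m; Z = (N(1−e²)+h)·sinφ = 1353365.101 m.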